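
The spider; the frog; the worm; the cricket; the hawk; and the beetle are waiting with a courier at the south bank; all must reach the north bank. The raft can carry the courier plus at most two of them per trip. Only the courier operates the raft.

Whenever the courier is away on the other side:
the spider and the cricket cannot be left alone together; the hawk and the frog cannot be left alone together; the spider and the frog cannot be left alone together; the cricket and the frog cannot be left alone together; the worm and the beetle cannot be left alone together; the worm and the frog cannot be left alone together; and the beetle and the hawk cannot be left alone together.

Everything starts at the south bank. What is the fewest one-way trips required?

Whatever the first load, the items left behind include a forbidden pair without the courier. No opening move is safe, so no plan exists.

impossible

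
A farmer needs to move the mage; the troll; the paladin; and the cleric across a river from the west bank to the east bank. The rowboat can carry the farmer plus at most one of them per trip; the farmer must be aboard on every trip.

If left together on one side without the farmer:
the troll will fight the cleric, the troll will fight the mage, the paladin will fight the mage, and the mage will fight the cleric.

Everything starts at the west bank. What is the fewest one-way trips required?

impossible

Whatever the first load, the items left behind include a forbidden pair without the farmer. No opening move is safe, so no plan exists.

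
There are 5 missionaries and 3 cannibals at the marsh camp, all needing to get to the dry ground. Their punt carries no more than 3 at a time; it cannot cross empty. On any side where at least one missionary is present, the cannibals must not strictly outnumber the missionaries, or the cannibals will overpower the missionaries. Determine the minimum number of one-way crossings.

7

Counting alone: each trip to the dry ground takes at most 3 across and each return brings at least 1 back, so after t trips out (and t−1 returns) at most 3t − (t−1) of the 8 are across; that first reaches 8 at t = 4, so at least 7 crossings are needed.
The plan below uses exactly 7 crossings, so it is optimal:
1. 2 cannibals → the dry ground.  (the marsh camp: 5M 1C; the dry ground: 0M 2C)
2. 1 cannibal ← the marsh camp.  (the marsh camp: 5M 2C; the dry ground: 0M 1C)
3. 2 missionaries and 1 cannibal → the dry ground.  (the marsh camp: 3M 1C; the dry ground: 2M 2C)
4. 1 cannibal ← the marsh camp.  (the marsh camp: 3M 2C; the dry ground: 2M 1C)
5. 1 missionary and 2 cannibals → the dry ground.  (the marsh camp: 2M 0C; the dry ground: 3M 3C)
6. 1 cannibal ← the marsh camp.  (the marsh camp: 2M 1C; the dry ground: 3M 2C)
7. 2 missionaries and 1 cannibal → the dry ground.  (the marsh camp: 0M 0C; the dry ground: 5M 3C)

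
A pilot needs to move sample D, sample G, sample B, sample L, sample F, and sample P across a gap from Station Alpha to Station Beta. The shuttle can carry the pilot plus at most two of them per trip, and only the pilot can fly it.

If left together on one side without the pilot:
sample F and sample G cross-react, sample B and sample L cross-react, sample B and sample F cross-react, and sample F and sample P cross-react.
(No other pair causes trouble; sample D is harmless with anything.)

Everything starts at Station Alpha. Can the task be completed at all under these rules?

Yes

1. Pilot goes to Station Beta with sample B and sample F.  [Station Alpha: sample D, sample G, sample L, sample P | Station Beta: sample B, sample F]
2. Pilot goes back to Station Alpha with sample B.  [Station Alpha: sample B, sample D, sample G, sample L, sample P | Station Beta: sample F]
3. Pilot goes to Station Beta with sample B and sample D.  [Station Alpha: sample G, sample L, sample P | Station Beta: sample B, sample D, sample F]
4. Pilot goes back to Station Alpha with sample F.  [Station Alpha: sample F, sample G, sample L, sample P | Station Beta: sample B, sample D]
5. Pilot goes to Station Beta with sample G and sample P.  [Station Alpha: sample F, sample L | Station Beta: sample B, sample D, sample G, sample P]
6. Pilot goes back to Station Alpha alone.  [Station Alpha: sample F, sample L | Station Beta: sample B, sample D, sample G, sample P]
7. Pilot goes to Station Beta with sample F and sample L.  [Station Alpha: — | Station Beta: sample B, sample D, sample F, sample G, sample L, sample P]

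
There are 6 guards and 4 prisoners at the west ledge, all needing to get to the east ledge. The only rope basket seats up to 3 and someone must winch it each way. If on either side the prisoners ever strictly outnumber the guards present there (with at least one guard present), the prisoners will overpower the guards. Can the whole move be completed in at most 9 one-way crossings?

Yes — this plan uses 9 crossings (≤ 9):
1. 2 prisoners → the east ledge.  (the west ledge: 6G 2P; the east ledge: 0G 2P)
2. 1 prisoner ← the west ledge.  (the west ledge: 6G 3P; the east ledge: 0G 1P)
3. 3 prisoners → the east ledge.  (the west ledge: 6G 0P; the east ledge: 0G 4P)
4. 1 prisoner ← the west ledge.  (the west ledge: 6G 1P; the east ledge: 0G 3P)
5. 3 guards → the east ledge.  (the west ledge: 3G 1P; the east ledge: 3G 3P)
6. 1 prisoner ← the west ledge.  (the west ledge: 3G 2P; the east ledge: 3G 2P)
7. 1 guard and 2 prisoners → the east ledge.  (the west ledge: 2G 0P; the east ledge: 4G 4P)
8. 1 prisoner ← the west ledge.  (the west ledge: 2G 1P; the east ledge: 4G 3P)
9. 2 guards and 1 prisoner → the east ledge.  (the west ledge: 0G 0P; the east ledge: 6G 4P)

Yes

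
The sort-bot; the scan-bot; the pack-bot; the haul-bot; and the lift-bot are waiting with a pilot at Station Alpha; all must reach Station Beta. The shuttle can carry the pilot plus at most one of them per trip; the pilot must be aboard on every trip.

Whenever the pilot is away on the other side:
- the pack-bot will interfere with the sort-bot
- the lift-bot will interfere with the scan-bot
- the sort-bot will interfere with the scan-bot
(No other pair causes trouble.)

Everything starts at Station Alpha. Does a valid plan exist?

No

Whatever the first load, the items left behind include a forbidden pair without the pilot. No opening move is safe, so no plan exists.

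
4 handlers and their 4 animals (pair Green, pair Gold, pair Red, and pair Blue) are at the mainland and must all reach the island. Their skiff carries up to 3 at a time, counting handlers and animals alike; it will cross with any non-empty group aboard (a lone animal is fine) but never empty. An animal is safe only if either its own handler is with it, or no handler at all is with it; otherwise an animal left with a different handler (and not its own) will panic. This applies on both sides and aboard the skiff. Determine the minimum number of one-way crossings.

9

Counting alone: each trip to the island takes at most 3 across and each return brings at least 1 back, so after t trips out (and t−1 returns) at most 3t − (t−1) of the 8 are across; that first reaches 8 at t = 4, so at least 7 crossings are needed.
The safety rule pushes this higher. Following every safe sequence of crossings, the most of the 8 that can be at the island as the skiff arrives there on crossing 7 is 7 — never all 8.
So no plan with fewer than 9 crossings exists, and this one achieves 9:
1. animal Green and handler Green cross → the island.
2. handler Green crosses ← the mainland.
3. animal Gold, handler Gold, and handler Green cross → the island.
4. animal Green and handler Green cross ← the mainland.
5. handler Blue, handler Green, and handler Red cross → the island.
6. animal Gold crosses ← the mainland.
7. animal Gold and animal Green cross → the island.
8. animal Green crosses ← the mainland.
9. animal Blue, animal Green, and animal Red cross → the island.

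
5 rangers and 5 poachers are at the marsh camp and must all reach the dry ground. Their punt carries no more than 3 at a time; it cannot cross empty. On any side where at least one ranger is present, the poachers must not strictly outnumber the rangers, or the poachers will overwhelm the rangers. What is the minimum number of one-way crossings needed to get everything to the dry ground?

11

Counting alone: each trip to the dry ground takes at most 3 across and each return brings at least 1 back, so after t trips out (and t−1 returns) at most 3t − (t−1) of the 10 are across; that first reaches 10 at t = 5, so at least 9 crossings are needed.
The safety rule pushes this higher. Following every safe sequence of crossings, the most of the 10 that can be at the dry ground as the punt arrives there on crossing 9 is 9 — never all 10.
So no plan with fewer than 11 crossings exists, and this one achieves 11:
1. 2 poachers → the dry ground.  (the marsh camp: 5R 3P; the dry ground: 0R 2P)
2. 1 poacher ← the marsh camp.  (the marsh camp: 5R 4P; the dry ground: 0R 1P)
3. 3 poachers → the dry ground.  (the marsh camp: 5R 1P; the dry ground: 0R 4P)
4. 1 poacher ← the marsh camp.  (the marsh camp: 5R 2P; the dry ground: 0R 3P)
5. 3 rangers → the dry ground.  (the marsh camp: 2R 2P; the dry ground: 3R 3P)
6. 1 ranger and 1 poacher ← the marsh camp.  (the marsh camp: 3R 3P; the dry ground: 2R 2P)
7. 3 rangers → the dry ground.  (the marsh camp: 0R 3P; the dry ground: 5R 2P)
8. 1 poacher ← the marsh camp.  (the marsh camp: 0R 4P; the dry ground: 5R 1P)
9. 2 poachers → the dry ground.  (the marsh camp: 0R 2P; the dry ground: 5R 3P)
10. 1 poacher ← the marsh camp.  (the marsh camp: 0R 3P; the dry ground: 5R 2P)
11. 3 poachers → the dry ground.  (the marsh camp: 0R 0P; the dry ground: 5R 5P)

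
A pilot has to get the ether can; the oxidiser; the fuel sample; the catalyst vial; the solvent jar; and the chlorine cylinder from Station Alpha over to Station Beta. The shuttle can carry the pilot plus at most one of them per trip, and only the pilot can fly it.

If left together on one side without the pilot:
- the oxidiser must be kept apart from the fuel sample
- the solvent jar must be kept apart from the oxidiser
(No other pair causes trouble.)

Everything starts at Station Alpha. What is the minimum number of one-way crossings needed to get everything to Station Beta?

Counting alone: the pilot can take at most 1 across per trip to Station Beta, so moving all 6 needs at least 6 loaded trips out, with a return between consecutive ones — at least 11 crossings.
The safety rule pushes this higher. Following every safe sequence of crossings, the most of the 6 that can be at Station Beta as the shuttle arrives there on crossing 11 is 5 — never all 6.
So no plan with fewer than 13 crossings exists, and this one achieves 13:
1. Pilot goes to Station Beta with the oxidiser.  [Station Alpha: the catalyst vial, the chlorine cylinder, the ether can, the fuel sample, the solvent jar | Station Beta: the oxidiser]
2. Pilot goes back to Station Alpha alone.  [Station Alpha: the catalyst vial, the chlorine cylinder, the ether can, the fuel sample, the solvent jar | Station Beta: the oxidiser]
3. Pilot goes to Station Beta with the ether can.  [Station Alpha: the catalyst vial, the chlorine cylinder, the fuel sample, the solvent jar | Station Beta: the ether can, the oxidiser]
4. Pilot goes back to Station Alpha alone.  [Station Alpha: the catalyst vial, the chlorine cylinder, the fuel sample, the solvent jar | Station Beta: the ether can, the oxidiser]
5. Pilot goes to Station Beta with the fuel sample.  [Station Alpha: the catalyst vial, the chlorine cylinder, the solvent jar | Station Beta: the ether can, the fuel sample, the oxidiser]
6. Pilot goes back to Station Alpha with the oxidiser.  [Station Alpha: the catalyst vial, the chlorine cylinder, the oxidiser, the solvent jar | Station Beta: the ether can, the fuel sample]
7. Pilot goes to Station Beta with the solvent jar.  [Station Alpha: the catalyst vial, the chlorine cylinder, the oxidiser | Station Beta: the ether can, the fuel sample, the solvent jar]
8. Pilot goes back to Station Alpha alone.  [Station Alpha: the catalyst vial, the chlorine cylinder, the oxidiser | Station Beta: the ether can, the fuel sample, the solvent jar]
9. Pilot goes to Station Beta with the catalyst vial.  [Station Alpha: the chlorine cylinder, the oxidiser | Station Beta: the catalyst vial, the ether can, the fuel sample, the solvent jar]
10. Pilot goes back to Station Alpha alone.  [Station Alpha: the chlorine cylinder, the oxidiser | Station Beta: the catalyst vial, the ether can, the fuel sample, the solvent jar]
11. Pilot goes to Station Beta with the chlorine cylinder.  [Station Alpha: the oxidiser | Station Beta: the catalyst vial, the chlorine cylinder, the ether can, the fuel sample, the solvent jar]
12. Pilot goes back to Station Alpha alone.  [Station Alpha: the oxidiser | Station Beta: the catalyst vial, the chlorine cylinder, the ether can, the fuel sample, the solvent jar]
13. Pilot goes to Station Beta with the oxidiser.  [Station Alpha: — | Station Beta: the catalyst vial, the chlorine cylinder, the ether can, the fuel sample, the oxidiser, the solvent jar]

13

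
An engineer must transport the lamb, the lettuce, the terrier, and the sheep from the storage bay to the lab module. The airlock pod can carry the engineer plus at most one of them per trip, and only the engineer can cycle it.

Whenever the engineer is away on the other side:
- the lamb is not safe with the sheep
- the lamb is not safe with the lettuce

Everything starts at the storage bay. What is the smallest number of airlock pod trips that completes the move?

9

Counting alone: the engineer can take at most 1 across per trip to the lab module, so moving all 4 needs at least 4 loaded trips out, with a return between consecutive ones — at least 7 crossings.
The safety rule pushes this higher. Following every safe sequence of crossings, the most of the 4 that can be at the lab module as the airlock pod arrives there on crossing 7 is 3 — never all 4.
So no plan with fewer than 9 crossings exists, and this one achieves 9:
1. Engineer goes to the lab module with the lamb.
2. Engineer goes back to the storage bay alone.
3. Engineer goes to the lab module with the lettuce.
4. Engineer goes back to the storage bay with the lamb.
5. Engineer goes to the lab module with the sheep.
6. Engineer goes back to the storage bay alone.
7. Engineer goes to the lab module with the terrier.
8. Engineer goes back to the storage bay alone.
9. Engineer goes to the lab module with the lamb.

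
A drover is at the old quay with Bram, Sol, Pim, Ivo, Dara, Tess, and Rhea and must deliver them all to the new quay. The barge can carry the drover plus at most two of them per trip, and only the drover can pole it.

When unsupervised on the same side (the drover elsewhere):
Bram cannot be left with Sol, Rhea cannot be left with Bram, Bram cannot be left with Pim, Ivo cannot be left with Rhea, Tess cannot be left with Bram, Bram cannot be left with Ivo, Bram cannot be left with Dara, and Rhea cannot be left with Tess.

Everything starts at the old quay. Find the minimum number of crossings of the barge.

Counting alone: the drover can take at most 2 across per trip to the new quay, so moving all 7 needs at least 4 loaded trips out, with a return between consecutive ones — at least 7 crossings.
The safety rule pushes this higher. Following every safe sequence of crossings, the most of the 7 that can be at the new quay as the barge arrives there on crossings 7, 9 is 5, 6 respectively — never all 7.
So no plan with fewer than 11 crossings exists, and this one achieves 11:
1. Drover goes to the new quay with Bram and Rhea.  [the old quay: Dara, Ivo, Pim, Sol, Tess | the new quay: Bram, Rhea]
2. Drover goes back to the old quay with Bram.  [the old quay: Bram, Dara, Ivo, Pim, Sol, Tess | the new quay: Rhea]
3. Drover goes to the new quay with Bram and Sol.  [the old quay: Dara, Ivo, Pim, Tess | the new quay: Bram, Rhea, Sol]
4. Drover goes back to the old quay with Bram.  [the old quay: Bram, Dara, Ivo, Pim, Tess | the new quay: Rhea, Sol]
5. Drover goes to the new quay with Bram and Pim.  [the old quay: Dara, Ivo, Tess | the new quay: Bram, Pim, Rhea, Sol]
6. Drover goes back to the old quay with Bram.  [the old quay: Bram, Dara, Ivo, Tess | the new quay: Pim, Rhea, Sol]
7. Drover goes to the new quay with Bram and Dara.  [the old quay: Ivo, Tess | the new quay: Bram, Dara, Pim, Rhea, Sol]
8. Drover goes back to the old quay with Bram.  [the old quay: Bram, Ivo, Tess | the new quay: Dara, Pim, Rhea, Sol]
9. Drover goes to the new quay with Ivo and Tess.  [the old quay: Bram | the new quay: Dara, Ivo, Pim, Rhea, Sol, Tess]
10. Drover goes back to the old quay with Rhea.  [the old quay: Bram, Rhea | the new quay: Dara, Ivo, Pim, Sol, Tess]
11. Drover goes to the new quay with Bram and Rhea.  [the old quay: — | the new quay: Bram, Dara, Ivo, Pim, Rhea, Sol, Tess]

11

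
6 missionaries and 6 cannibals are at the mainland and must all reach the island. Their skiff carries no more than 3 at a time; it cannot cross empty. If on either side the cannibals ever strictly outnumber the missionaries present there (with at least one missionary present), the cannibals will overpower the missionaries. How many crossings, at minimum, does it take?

impossible

Following every safe sequence of crossings from the start, the most of the 12 that can be at the island as the skiff arrives there on crossings 1, 3, 5 is 3, 5, 6 respectively; the best ever achieved is 6 of 12.
From crossing 7 on, no configuration arises that was not already reachable earlier: only 17 distinct safe configurations (who is on which side, and where the skiff is) can ever be reached, none of them has everyone across, and every continuation just revisits them. They are: 0 missionaries + 0 cannibals across (skiff back at the start); 0 missionaries + 1 cannibal across (skiff there); 0 missionaries + 1 cannibal across (skiff back at the start); 0 missionaries + 2 cannibals across (skiff there); 0 missionaries + 2 cannibals across (skiff back at the start); 0 missionaries + 3 cannibals across (skiff there); 0 missionaries + 3 cannibals across (skiff back at the start); 0 missionaries + 4 cannibals across (skiff there); 0 missionaries + 4 cannibals across (skiff back at the start); 0 missionaries + 5 cannibals across (skiff there); 0 missionaries + 5 cannibals across (skiff back at the start); 0 missionaries + 6 cannibals across (skiff there); 1 missionary + 1 cannibal across (skiff there); 1 missionary + 1 cannibal across (skiff back at the start); 2 missionaries + 2 cannibals across (skiff there); 2 missionaries + 2 cannibals across (skiff back at the start); 3 missionaries + 3 cannibals across (skiff there). So no valid plan exists.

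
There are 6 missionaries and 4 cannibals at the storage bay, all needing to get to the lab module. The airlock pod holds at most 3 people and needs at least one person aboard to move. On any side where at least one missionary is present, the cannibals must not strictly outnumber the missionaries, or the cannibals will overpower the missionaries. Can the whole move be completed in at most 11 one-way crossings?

Yes — this plan uses 9 crossings (≤ 11):
1. 2 cannibals → the lab module.  (the storage bay: 6M 2C; the lab module: 0M 2C)
2. 1 cannibal ← the storage bay.  (the storage bay: 6M 3C; the lab module: 0M 1C)
3. 3 cannibals → the lab module.  (the storage bay: 6M 0C; the lab module: 0M 4C)
4. 1 cannibal ← the storage bay.  (the storage bay: 6M 1C; the lab module: 0M 3C)
5. 3 missionaries → the lab module.  (the storage bay: 3M 1C; the lab module: 3M 3C)
6. 1 cannibal ← the storage bay.  (the storage bay: 3M 2C; the lab module: 3M 2C)
7. 1 missionary and 2 cannibals → the lab module.  (the storage bay: 2M 0C; the lab module: 4M 4C)
8. 1 cannibal ← the storage bay.  (the storage bay: 2M 1C; the lab module: 4M 3C)
9. 2 missionaries and 1 cannibal → the lab module.  (the storage bay: 0M 0C; the lab module: 6M 4C)

Yes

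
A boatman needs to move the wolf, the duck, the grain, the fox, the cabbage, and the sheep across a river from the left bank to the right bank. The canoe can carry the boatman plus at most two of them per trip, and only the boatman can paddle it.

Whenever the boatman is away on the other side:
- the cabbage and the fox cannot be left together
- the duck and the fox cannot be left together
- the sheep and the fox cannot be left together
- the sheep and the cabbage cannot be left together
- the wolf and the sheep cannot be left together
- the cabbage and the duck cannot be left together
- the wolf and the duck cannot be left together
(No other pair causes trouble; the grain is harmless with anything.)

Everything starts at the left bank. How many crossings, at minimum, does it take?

Whatever the first load, the items left behind include a forbidden pair without the boatman. No opening move is safe, so no plan exists.

impossible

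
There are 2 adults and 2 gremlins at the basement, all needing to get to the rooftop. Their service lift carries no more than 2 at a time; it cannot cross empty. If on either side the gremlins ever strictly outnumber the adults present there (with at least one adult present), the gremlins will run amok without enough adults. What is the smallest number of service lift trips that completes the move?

Counting alone: each trip to the rooftop takes at most 2 across and each return brings at least 1 back, so after t trips out (and t−1 returns) at most 2t − (t−1) of the 4 are across; that first reaches 4 at t = 3, so at least 5 crossings are needed.
The plan below uses exactly 5 crossings, so it is optimal:
1. 2 gremlins → the rooftop.  (the basement: 2A 0G; the rooftop: 0A 2G)
2. 1 gremlin ← the basement.  (the basement: 2A 1G; the rooftop: 0A 1G)
3. 2 adults → the rooftop.  (the basement: 0A 1G; the rooftop: 2A 1G)
4. 1 gremlin ← the basement.  (the basement: 0A 2G; the rooftop: 2A 0G)
5. 2 gremlins → the rooftop.  (the basement: 0A 0G; the rooftop: 2A 2G)

5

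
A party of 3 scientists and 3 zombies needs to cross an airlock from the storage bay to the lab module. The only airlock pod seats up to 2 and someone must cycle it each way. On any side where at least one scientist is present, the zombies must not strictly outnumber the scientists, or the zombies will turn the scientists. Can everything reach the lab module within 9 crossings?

Counting alone: each trip to the lab module takes at most 2 across and each return brings at least 1 back, so after t trips out (and t−1 returns) at most 2t − (t−1) of the 6 are across; that first reaches 6 at t = 5, so at least 9 crossings are needed.
The safety rule pushes this higher. Following every safe sequence of crossings, the most of the 6 that can be at the lab module as the airlock pod arrives there on crossing 9 is 5 — never all 6.
So the move cannot be finished within 9 crossings. (The shortest complete plan takes 11:)
1. 2 zombies → the lab module.  (the storage bay: 3S 1Z; the lab module: 0S 2Z)
2. 1 zombie ← the storage bay.  (the storage bay: 3S 2Z; the lab module: 0S 1Z)
3. 2 zombies → the lab module.  (the storage bay: 3S 0Z; the lab module: 0S 3Z)
4. 1 zombie ← the storage bay.  (the storage bay: 3S 1Z; the lab module: 0S 2Z)
5. 2 scientists → the lab module.  (the storage bay: 1S 1Z; the lab module: 2S 2Z)
6. 1 scientist and 1 zombie ← the storage bay.  (the storage bay: 2S 2Z; the lab module: 1S 1Z)
7. 2 scientists → the lab module.  (the storage bay: 0S 2Z; the lab module: 3S 1Z)
8. 1 zombie ← the storage bay.  (the storage bay: 0S 3Z; the lab module: 3S 0Z)
9. 2 zombies → the lab module.  (the storage bay: 0S 1Z; the lab module: 3S 2Z)
10. 1 zombie ← the storage bay.  (the storage bay: 0S 2Z; the lab module: 3S 1Z)
11. 2 zombies → the lab module.  (the storage bay: 0S 0Z; the lab module: 3S 3Z)

No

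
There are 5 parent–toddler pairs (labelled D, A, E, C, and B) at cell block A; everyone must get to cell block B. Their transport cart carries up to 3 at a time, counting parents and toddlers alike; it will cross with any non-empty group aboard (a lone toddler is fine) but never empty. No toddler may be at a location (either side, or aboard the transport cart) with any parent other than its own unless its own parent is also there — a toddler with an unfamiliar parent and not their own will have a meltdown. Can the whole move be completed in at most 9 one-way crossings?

No

Counting alone: each trip to cell block B takes at most 3 across and each return brings at least 1 back, so after t trips out (and t−1 returns) at most 3t − (t−1) of the 10 are across; that first reaches 10 at t = 5, so at least 9 crossings are needed.
The safety rule pushes this higher. Following every safe sequence of crossings, the most of the 10 that can be at cell block B as the transport cart arrives there on crossing 9 is 9 — never all 10.
So the move cannot be finished within 9 crossings. (The shortest complete plan takes 11:)
1. parent D and toddler D cross → cell block B.
2. parent D crosses ← cell block A.
3. toddler A, toddler C, and toddler E cross → cell block B.
4. toddler D crosses ← cell block A.
5. parent A, parent C, and parent E cross → cell block B.
6. parent A and toddler A cross ← cell block A.
7. parent A, parent B, and parent D cross → cell block B.
8. toddler E crosses ← cell block A.
9. toddler A and toddler D cross → cell block B.
10. toddler D crosses ← cell block A.
11. toddler B, toddler D, and toddler E cross → cell block B.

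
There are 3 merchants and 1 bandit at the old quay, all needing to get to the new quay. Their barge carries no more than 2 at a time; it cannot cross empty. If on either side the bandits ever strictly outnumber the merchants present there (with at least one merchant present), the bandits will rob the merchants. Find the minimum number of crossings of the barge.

Counting alone: each trip to the new quay takes at most 2 across and each return brings at least 1 back, so after t trips out (and t−1 returns) at most 2t − (t−1) of the 4 are across; that first reaches 4 at t = 3, so at least 5 crossings are needed.
The plan below uses exactly 5 crossings, so it is optimal:
1. 1 merchant and 1 bandit → the new quay.  (the old quay: 2M 0B; the new quay: 1M 1B)
2. 1 bandit ← the old quay.  (the old quay: 2M 1B; the new quay: 1M 0B)
3. 1 merchant and 1 bandit → the new quay.  (the old quay: 1M 0B; the new quay: 2M 1B)
4. 1 bandit ← the old quay.  (the old quay: 1M 1B; the new quay: 2M 0B)
5. 1 merchant and 1 bandit → the new quay.  (the old quay: 0M 0B; the new quay: 3M 1B)

5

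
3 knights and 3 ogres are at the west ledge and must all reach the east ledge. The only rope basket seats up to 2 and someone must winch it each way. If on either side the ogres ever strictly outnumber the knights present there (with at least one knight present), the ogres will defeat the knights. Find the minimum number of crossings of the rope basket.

Counting alone: each trip to the east ledge takes at most 2 across and each return brings at least 1 back, so after t trips out (and t−1 returns) at most 2t − (t−1) of the 6 are across; that first reaches 6 at t = 5, so at least 9 crossings are needed.
The safety rule pushes this higher. Following every safe sequence of crossings, the most of the 6 that can be at the east ledge as the rope basket arrives there on crossing 9 is 5 — never all 6.
So no plan with fewer than 11 crossings exists, and this one achieves 11:
1. 2 ogres → the east ledge.  (the west ledge: 3K 1O; the east ledge: 0K 2O)
2. 1 ogre ← the west ledge.  (the west ledge: 3K 2O; the east ledge: 0K 1O)
3. 2 ogres → the east ledge.  (the west ledge: 3K 0O; the east ledge: 0K 3O)
4. 1 ogre ← the west ledge.  (the west ledge: 3K 1O; the east ledge: 0K 2O)
5. 2 knights → the east ledge.  (the west ledge: 1K 1O; the east ledge: 2K 2O)
6. 1 knight and 1 ogre ← the west ledge.  (the west ledge: 2K 2O; the east ledge: 1K 1O)
7. 2 knights → the east ledge.  (the west ledge: 0K 2O; the east ledge: 3K 1O)
8. 1 ogre ← the west ledge.  (the west ledge: 0K 3O; the east ledge: 3K 0O)
9. 2 ogres → the east ledge.  (the west ledge: 0K 1O; the east ledge: 3K 2O)
10. 1 ogre ← the west ledge.  (the west ledge: 0K 2O; the east ledge: 3K 1O)
11. 2 ogres → the east ledge.  (the west ledge: 0K 0O; the east ledge: 3K 3O)

11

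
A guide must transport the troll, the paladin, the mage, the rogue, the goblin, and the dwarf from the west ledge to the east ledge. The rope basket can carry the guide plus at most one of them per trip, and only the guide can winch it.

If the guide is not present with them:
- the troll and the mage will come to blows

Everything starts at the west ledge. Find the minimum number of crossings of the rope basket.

Counting alone: the guide can take at most 1 across per trip to the east ledge, so moving all 6 needs at least 6 loaded trips out, with a return between consecutive ones — at least 11 crossings.
The plan below uses exactly 11 crossings, so it is optimal:
1. Guide goes to the east ledge with the troll.  [the west ledge: the dwarf, the goblin, the mage, the paladin, the rogue | the east ledge: the troll]
2. Guide goes back to the west ledge alone.  [the west ledge: the dwarf, the goblin, the mage, the paladin, the rogue | the east ledge: the troll]
3. Guide goes to the east ledge with the paladin.  [the west ledge: the dwarf, the goblin, the mage, the rogue | the east ledge: the paladin, the troll]
4. Guide goes back to the west ledge alone.  [the west ledge: the dwarf, the goblin, the mage, the rogue | the east ledge: the paladin, the troll]
5. Guide goes to the east ledge with the rogue.  [the west ledge: the dwarf, the goblin, the mage | the east ledge: the paladin, the rogue, the troll]
6. Guide goes back to the west ledge alone.  [the west ledge: the dwarf, the goblin, the mage | the east ledge: the paladin, the rogue, the troll]
7. Guide goes to the east ledge with the goblin.  [the west ledge: the dwarf, the mage | the east ledge: the goblin, the paladin, the rogue, the troll]
8. Guide goes back to the west ledge alone.  [the west ledge: the dwarf, the mage | the east ledge: the goblin, the paladin, the rogue, the troll]
9. Guide goes to the east ledge with the dwarf.  [the west ledge: the mage | the east ledge: the dwarf, the goblin, the paladin, the rogue, the troll]
10. Guide goes back to the west ledge alone.  [the west ledge: the mage | the east ledge: the dwarf, the goblin, the paladin, the rogue, the troll]
11. Guide goes to the east ledge with the mage.  [the west ledge: — | the east ledge: the dwarf, the goblin, the mage, the paladin, the rogue, the troll]

11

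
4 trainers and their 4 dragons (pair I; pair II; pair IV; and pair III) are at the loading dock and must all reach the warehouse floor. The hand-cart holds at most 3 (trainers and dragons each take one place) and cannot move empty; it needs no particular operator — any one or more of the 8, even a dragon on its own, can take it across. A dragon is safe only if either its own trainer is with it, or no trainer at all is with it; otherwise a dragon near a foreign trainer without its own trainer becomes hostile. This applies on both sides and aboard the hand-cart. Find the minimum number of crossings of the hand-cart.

Counting alone: each trip to the warehouse floor takes at most 3 across and each return brings at least 1 back, so after t trips out (and t−1 returns) at most 3t − (t−1) of the 8 are across; that first reaches 8 at t = 4, so at least 7 crossings are needed.
The safety rule pushes this higher. Following every safe sequence of crossings, the most of the 8 that can be at the warehouse floor as the hand-cart arrives there on crossing 7 is 7 — never all 8.
So no plan with fewer than 9 crossings exists, and this one achieves 9:
1. dragon I and trainer I cross → the warehouse floor.
2. trainer I crosses ← the loading dock.
3. dragon II, trainer I, and trainer II cross → the warehouse floor.
4. dragon I and trainer I cross ← the loading dock.
5. trainer I, trainer III, and trainer IV cross → the warehouse floor.
6. dragon II crosses ← the loading dock.
7. dragon I and dragon II cross → the warehouse floor.
8. dragon I crosses ← the loading dock.
9. dragon I, dragon III, and dragon IV cross → the warehouse floor.

9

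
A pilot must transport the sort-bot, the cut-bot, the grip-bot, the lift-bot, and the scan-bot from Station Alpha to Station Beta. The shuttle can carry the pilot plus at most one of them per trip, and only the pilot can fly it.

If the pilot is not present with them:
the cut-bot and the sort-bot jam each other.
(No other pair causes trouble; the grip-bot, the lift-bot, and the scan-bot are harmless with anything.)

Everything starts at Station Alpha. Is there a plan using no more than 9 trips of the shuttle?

Yes

Yes — this plan uses 9 crossings (≤ 9):
1. Pilot goes to Station Beta with the sort-bot.  [Station Alpha: the cut-bot, the grip-bot, the lift-bot, the scan-bot | Station Beta: the sort-bot]
2. Pilot goes back to Station Alpha alone.  [Station Alpha: the cut-bot, the grip-bot, the lift-bot, the scan-bot | Station Beta: the sort-bot]
3. Pilot goes to Station Beta with the grip-bot.  [Station Alpha: the cut-bot, the lift-bot, the scan-bot | Station Beta: the grip-bot, the sort-bot]
4. Pilot goes back to Station Alpha alone.  [Station Alpha: the cut-bot, the lift-bot, the scan-bot | Station Beta: the grip-bot, the sort-bot]
5. Pilot goes to Station Beta with the lift-bot.  [Station Alpha: the cut-bot, the scan-bot | Station Beta: the grip-bot, the lift-bot, the sort-bot]
6. Pilot goes back to Station Alpha alone.  [Station Alpha: the cut-bot, the scan-bot | Station Beta: the grip-bot, the lift-bot, the sort-bot]
7. Pilot goes to Station Beta with the scan-bot.  [Station Alpha: the cut-bot | Station Beta: the grip-bot, the lift-bot, the scan-bot, the sort-bot]
8. Pilot goes back to Station Alpha alone.  [Station Alpha: the cut-bot | Station Beta: the grip-bot, the lift-bot, the scan-bot, the sort-bot]
9. Pilot goes to Station Beta with the cut-bot.  [Station Alpha: — | Station Beta: the cut-bot, the grip-bot, the lift-bot, the scan-bot, the sort-bot]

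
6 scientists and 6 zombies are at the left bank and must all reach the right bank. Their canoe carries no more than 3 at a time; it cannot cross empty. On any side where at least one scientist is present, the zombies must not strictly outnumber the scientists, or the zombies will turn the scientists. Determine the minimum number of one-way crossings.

Following every safe sequence of crossings from the start, the most of the 12 that can be at the right bank as the canoe arrives there on crossings 1, 3, 5 is 3, 5, 6 respectively; the best ever achieved is 6 of 12.
From crossing 7 on, no configuration arises that was not already reachable earlier: only 17 distinct safe configurations (who is on which side, and where the canoe is) can ever be reached, none of them has everyone across, and every continuation just revisits them. They are: 0 scientists + 0 zombies across (canoe back at the start); 0 scientists + 1 zombie across (canoe there); 0 scientists + 1 zombie across (canoe back at the start); 0 scientists + 2 zombies across (canoe there); 0 scientists + 2 zombies across (canoe back at the start); 0 scientists + 3 zombies across (canoe there); 0 scientists + 3 zombies across (canoe back at the start); 0 scientists + 4 zombies across (canoe there); 0 scientists + 4 zombies across (canoe back at the start); 0 scientists + 5 zombies across (canoe there); 0 scientists + 5 zombies across (canoe back at the start); 0 scientists + 6 zombies across (canoe there); 1 scientist + 1 zombie across (canoe there); 1 scientist + 1 zombie across (canoe back at the start); 2 scientists + 2 zombies across (canoe there); 2 scientists + 2 zombies across (canoe back at the start); 3 scientists + 3 zombies across (canoe there). So no valid plan exists.

impossible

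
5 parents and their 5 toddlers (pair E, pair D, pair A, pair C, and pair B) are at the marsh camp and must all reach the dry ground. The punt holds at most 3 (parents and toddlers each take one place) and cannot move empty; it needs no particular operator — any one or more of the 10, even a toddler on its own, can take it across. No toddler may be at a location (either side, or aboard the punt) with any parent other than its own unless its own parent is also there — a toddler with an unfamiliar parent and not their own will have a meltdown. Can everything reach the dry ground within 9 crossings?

Counting alone: each trip to the dry ground takes at most 3 across and each return brings at least 1 back, so after t trips out (and t−1 returns) at most 3t − (t−1) of the 10 are across; that first reaches 10 at t = 5, so at least 9 crossings are needed.
The safety rule pushes this higher. Following every safe sequence of crossings, the most of the 10 that can be at the dry ground as the punt arrives there on crossing 9 is 9 — never all 10.
So the move cannot be finished within 9 crossings. (The shortest complete plan takes 11:)
1. parent E and toddler E cross → the dry ground.
2. parent E crosses ← the marsh camp.
3. toddler A, toddler C, and toddler D cross → the dry ground.
4. toddler E crosses ← the marsh camp.
5. parent A, parent C, and parent D cross → the dry ground.
6. parent D and toddler D cross ← the marsh camp.
7. parent B, parent D, and parent E cross → the dry ground.
8. toddler A crosses ← the marsh camp.
9. toddler D and toddler E cross → the dry ground.
10. toddler E crosses ← the marsh camp.
11. toddler A, toddler B, and toddler E cross → the dry ground.

No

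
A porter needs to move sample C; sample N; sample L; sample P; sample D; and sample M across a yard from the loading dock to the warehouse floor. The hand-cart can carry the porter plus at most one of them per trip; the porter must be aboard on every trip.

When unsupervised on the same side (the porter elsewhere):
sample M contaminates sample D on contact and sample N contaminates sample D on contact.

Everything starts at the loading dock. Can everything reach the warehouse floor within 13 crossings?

Yes — this plan uses 13 crossings (≤ 13):
1. Porter goes to the warehouse floor with sample D.
2. Porter goes back to the loading dock alone.
3. Porter goes to the warehouse floor with sample C.
4. Porter goes back to the loading dock alone.
5. Porter goes to the warehouse floor with sample N.
6. Porter goes back to the loading dock with sample D.
7. Porter goes to the warehouse floor with sample M.
8. Porter goes back to the loading dock alone.
9. Porter goes to the warehouse floor with sample L.
10. Porter goes back to the loading dock alone.
11. Porter goes to the warehouse floor with sample P.
12. Porter goes back to the loading dock alone.
13. Porter goes to the warehouse floor with sample D.

Yes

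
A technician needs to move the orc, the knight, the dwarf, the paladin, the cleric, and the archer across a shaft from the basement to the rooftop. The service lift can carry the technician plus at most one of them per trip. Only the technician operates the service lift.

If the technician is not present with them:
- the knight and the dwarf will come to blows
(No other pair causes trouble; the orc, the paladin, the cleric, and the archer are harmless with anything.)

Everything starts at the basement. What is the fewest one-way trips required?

11

Counting alone: the technician can take at most 1 across per trip to the rooftop, so moving all 6 needs at least 6 loaded trips out, with a return between consecutive ones — at least 11 crossings.
The plan below uses exactly 11 crossings, so it is optimal:
1. Technician goes to the rooftop with the knight.  [the basement: the archer, the cleric, the dwarf, the orc, the paladin | the rooftop: the knight]
2. Technician goes back to the basement alone.  [the basement: the archer, the cleric, the dwarf, the orc, the paladin | the rooftop: the knight]
3. Technician goes to the rooftop with the orc.  [the basement: the archer, the cleric, the dwarf, the paladin | the rooftop: the knight, the orc]
4. Technician goes back to the basement alone.  [the basement: the archer, the cleric, the dwarf, the paladin | the rooftop: the knight, the orc]
5. Technician goes to the rooftop with the paladin.  [the basement: the archer, the cleric, the dwarf | the rooftop: the knight, the orc, the paladin]
6. Technician goes back to the basement alone.  [the basement: the archer, the cleric, the dwarf | the rooftop: the knight, the orc, the paladin]
7. Technician goes to the rooftop with the cleric.  [the basement: the archer, the dwarf | the rooftop: the cleric, the knight, the orc, the paladin]
8. Technician goes back to the basement alone.  [the basement: the archer, the dwarf | the rooftop: the cleric, the knight, the orc, the paladin]
9. Technician goes to the rooftop with the archer.  [the basement: the dwarf | the rooftop: the archer, the cleric, the knight, the orc, the paladin]
10. Technician goes back to the basement alone.  [the basement: the dwarf | the rooftop: the archer, the cleric, the knight, the orc, the paladin]
11. Technician goes to the rooftop with the dwarf.  [the basement: — | the rooftop: the archer, the cleric, the dwarf, the knight, the orc, the paladin]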